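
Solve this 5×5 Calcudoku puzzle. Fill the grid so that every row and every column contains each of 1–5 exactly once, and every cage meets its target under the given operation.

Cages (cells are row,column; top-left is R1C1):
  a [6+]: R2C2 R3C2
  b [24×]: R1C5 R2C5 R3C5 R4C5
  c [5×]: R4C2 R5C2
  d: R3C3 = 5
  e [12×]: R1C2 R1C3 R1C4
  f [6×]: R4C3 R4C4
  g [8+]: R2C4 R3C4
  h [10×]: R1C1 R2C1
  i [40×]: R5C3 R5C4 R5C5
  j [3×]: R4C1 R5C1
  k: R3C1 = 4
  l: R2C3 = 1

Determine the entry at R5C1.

Cage l is a single given cell; hence R2C3 = 1.
Cage k is given, so R3C1 = 4.
Cage d is given, so R3C3 = 5.
Row 3 now contains 5, leaving R3C4 = 3.
3 is placed in column 4, which forces R4C4 = 2.
3 is placed in column 4, leaving R2C4 = 5.
Row 4 now contains 2, so R4C3 = 3.
Column 4 already has 5; hence R5C4 = 4.
Cage h needs two cells with product 10, so R1C1 = 5.
The 3 cells of cage e must have product 12, so R1C2 = 3.
3 is placed in column 3, so R1C3 = 4.
Column 4 already has 4; hence R1C4 = 1.
Row 1 now contains 1, which forces R1C5 = 2.
5 is placed in row 2, leaving R2C1 = 2.
5 is placed in row 2, leaving R2C2 = 4.
4 is placed in row 2; hence R2C5 = 3.
Cage a's pair has sum 6, which forces R3C2 = 2.
Column 5 now contains 2, which forces R3C5 = 1.
3 is placed in row 4, so R4C1 = 1.
Row 4 now contains 1, which forces R4C2 = 5.
Column 5 already has 1, so R4C5 = 4.
Cage j needs two cells with product 3; hence R5C1 = 3.
Column 2 already has 5, which forces R5C2 = 1.
Row 5 now contains 4; hence R5C3 = 2.
Cage i needs product 40, which forces R5C5 = 5.
Filled in: 5 3 4 1 2 / 2 4 1 5 3 / 4 2 5 3 1 / 1 5 3 2 4 / 3 1 2 4 5.

3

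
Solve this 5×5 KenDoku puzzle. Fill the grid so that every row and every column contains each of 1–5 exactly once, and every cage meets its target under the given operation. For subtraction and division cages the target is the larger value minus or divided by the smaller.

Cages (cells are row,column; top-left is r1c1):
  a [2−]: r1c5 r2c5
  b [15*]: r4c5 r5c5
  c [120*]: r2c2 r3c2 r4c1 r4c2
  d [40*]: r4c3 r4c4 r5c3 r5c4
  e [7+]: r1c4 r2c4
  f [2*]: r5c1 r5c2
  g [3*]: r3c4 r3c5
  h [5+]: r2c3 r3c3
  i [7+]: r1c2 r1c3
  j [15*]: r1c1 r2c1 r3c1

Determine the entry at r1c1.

The only place for 3 in row 5 is r5c5.
Cage g needs two cells with product 3; hence r3c4 = 3.
Column 5 now contains 3; hence r3c5 = 1.
Column 5 now contains 3, leaving r4c5 = 5.
1 is placed in row 3, so r3c1 = 5.
The 4 cells of cage c must have product 120, which forces r2c2 = 5.
Row 2 now contains 5, so r2c4 = 2.
2 is placed in row 2, leaving r2c5 = 4.
Column 4 now contains 2, leaving r1c4 = 5.
Column 5 now contains 4, so r1c5 = 2.
The 4 cells of cage d must have product 40; hence r4c3 = 2.
Cage d needs product 40, leaving r5c3 = 5.
Cage h's pair has sum 5, so r2c3 = 1.
Cage c needs product 120; hence r3c2 = 2.
Column 3 already has 2, leaving r3c3 = 4.
2 is placed in column 2, which forces r5c2 = 1.
Row 5 already has 1; hence r5c4 = 4.
The 3 cells of cage j must have product 15, which forces r1c1 = 1.
The two cells of cage i must have sum 7, leaving r1c2 = 4.
4 is placed in column 3; hence r1c3 = 3.
Row 2 now contains 1, which forces r2c1 = 3.
Column 1 now contains 3, so r4c1 = 4.
4 is placed in column 2, leaving r4c2 = 3.
Column 4 now contains 4, leaving r4c4 = 1.
Row 5 already has 1, which forces r5c1 = 2.
The full grid is 1 4 3 5 2 / 3 5 1 2 4 / 5 2 4 3 1 / 4 3 2 1 5 / 2 1 5 4 3.

1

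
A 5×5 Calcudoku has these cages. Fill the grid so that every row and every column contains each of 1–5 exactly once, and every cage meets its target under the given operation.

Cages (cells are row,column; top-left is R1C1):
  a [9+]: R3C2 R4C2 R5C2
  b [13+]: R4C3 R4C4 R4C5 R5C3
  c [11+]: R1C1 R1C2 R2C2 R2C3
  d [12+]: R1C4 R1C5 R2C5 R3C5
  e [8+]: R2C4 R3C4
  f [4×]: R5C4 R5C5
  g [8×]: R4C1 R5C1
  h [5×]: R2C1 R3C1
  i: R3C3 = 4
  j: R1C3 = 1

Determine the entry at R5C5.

4

Cage j is a single given cell, so R1C3 = 1.
Cage i is given; hence R3C3 = 4.
In column 1, 3 can only go at R1C1, so R1C1 = 3.
The two cells of cage g must have product 8; hence R4C1 = 4.
The pair R5C4/R5C5 in row 5 holds {1, 4}, leaving R5C1 = 2.
In row 3, 2 can only go at R3C5, so R3C5 = 2.
The only place for 2 in row 2 is R2C3.
2 is placed in column 3, leaving R4C3 = 5.
Cage b has sum 13, leaving R4C4 = 2.
The 4 cells of cage b must have sum 13; hence R4C5 = 3.
Cage b has sum 13, so R5C3 = 3.
3 is placed in column 5, so R2C5 = 1.
Cage a needs sum 9, so R3C2 = 3.
3 is placed in row 3; hence R3C4 = 5.
Row 4 now contains 3, so R4C2 = 1.
Row 5 already has 3, which forces R5C2 = 5.
Column 5 already has 1, so R5C5 = 4.
5 is placed in column 2, which forces R1C2 = 2.
5 is placed in column 4, which forces R1C4 = 4.
Column 5 already has 4; hence R1C5 = 5.
Row 2 now contains 1; hence R2C1 = 5.
Row 2 now contains 1, so R2C2 = 4.
5 is placed in column 4, leaving R2C4 = 3.
Row 3 already has 5, which forces R3C1 = 1.
4 is placed in row 5, which forces R5C4 = 1.
Completed grid: 3 2 1 4 5 / 5 4 2 3 1 / 1 3 4 5 2 / 4 1 5 2 3 / 2 5 3 1 4.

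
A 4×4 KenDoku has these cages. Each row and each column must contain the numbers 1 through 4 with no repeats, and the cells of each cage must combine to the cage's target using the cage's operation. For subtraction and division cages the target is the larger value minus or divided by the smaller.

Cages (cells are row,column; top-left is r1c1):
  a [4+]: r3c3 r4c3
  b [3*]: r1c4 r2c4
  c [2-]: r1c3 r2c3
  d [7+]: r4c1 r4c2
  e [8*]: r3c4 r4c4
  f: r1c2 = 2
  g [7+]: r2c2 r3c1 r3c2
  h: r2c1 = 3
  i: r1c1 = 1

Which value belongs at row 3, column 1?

2

I is a freebie, which forces r1c1 = 1.
F is a freebie, leaving r1c2 = 2.
Row 1 already has 1, so r1c4 = 3.
Cage h is given, which forces r2c1 = 3.
3 is placed in column 4; hence r2c4 = 1.
Column 1 now contains 3, so r4c1 = 4.
Row 4 already has 4, leaving r4c2 = 3.
3 is placed in row 4, so r4c3 = 1.
Row 4 already has 4, so r4c4 = 2.
3 is placed in row 1, so r1c3 = 4.
1 is placed in row 2, leaving r2c2 = 4.
The two cells of cage c must have difference 2, which forces r2c3 = 2.
4 is placed in column 1; hence r3c1 = 2.
The 3 cells of cage g must have sum 7, leaving r3c2 = 1.
Column 3 now contains 1, which forces r3c3 = 3.
Column 4 already has 2, so r3c4 = 4.
Filled in: 1 2 4 3 / 3 4 2 1 / 2 1 3 4 / 4 3 1 2.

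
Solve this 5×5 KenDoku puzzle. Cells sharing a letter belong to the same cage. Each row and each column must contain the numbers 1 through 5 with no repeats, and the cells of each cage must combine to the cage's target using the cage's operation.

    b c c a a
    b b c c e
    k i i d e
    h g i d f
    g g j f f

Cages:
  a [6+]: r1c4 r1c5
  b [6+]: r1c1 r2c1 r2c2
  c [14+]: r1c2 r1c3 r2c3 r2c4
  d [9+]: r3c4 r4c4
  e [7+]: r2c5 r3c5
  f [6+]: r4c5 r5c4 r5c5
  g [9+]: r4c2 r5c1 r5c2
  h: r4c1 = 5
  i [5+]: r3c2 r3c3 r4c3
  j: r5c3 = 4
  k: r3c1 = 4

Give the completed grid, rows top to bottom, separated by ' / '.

2 4 3 1 5 / 3 1 5 2 4 / 4 2 1 5 3 / 5 3 2 4 1 / 1 5 4 3 2

K is a freebie, which forces r3c1 = 4.
4 is placed in row 3; hence r3c4 = 5.
Cage h is a single given cell, so r4c1 = 5.
Column 4 already has 5, so r4c4 = 4.
J is a freebie, which forces r5c3 = 4.
Cage g needs sum 9, so r5c2 = 5.
Column 2 already has 5; hence r1c2 = 4.
Row 1 already has 4, so r1c5 = 5.
5 is placed in column 5; hence r2c5 = 4.
The two cells of cage a must have sum 6, so r1c4 = 1.
Cage c needs sum 14, so r2c3 = 5.
The two cells of cage e must have sum 7; hence r3c5 = 3.
The 3 cells of cage i must have sum 5; hence r3c2 = 2.
3 is placed in row 3, leaving r3c3 = 1.
Cage i has sum 5, leaving r4c3 = 2.
Row 4 now contains 2, which forces r4c5 = 1.
Cage f has sum 6; hence r5c4 = 3.
Column 5 now contains 1; hence r5c5 = 2.
Column 3 already has 2, so r1c3 = 3.
Column 4 now contains 3, so r2c4 = 2.
Row 4 already has 1, so r4c2 = 3.
2 is placed in row 5, leaving r5c1 = 1.
Row 1 now contains 3, which forces r1c1 = 2.
Column 1 already has 1; hence r2c1 = 3.
Column 2 now contains 3, which forces r2c2 = 1.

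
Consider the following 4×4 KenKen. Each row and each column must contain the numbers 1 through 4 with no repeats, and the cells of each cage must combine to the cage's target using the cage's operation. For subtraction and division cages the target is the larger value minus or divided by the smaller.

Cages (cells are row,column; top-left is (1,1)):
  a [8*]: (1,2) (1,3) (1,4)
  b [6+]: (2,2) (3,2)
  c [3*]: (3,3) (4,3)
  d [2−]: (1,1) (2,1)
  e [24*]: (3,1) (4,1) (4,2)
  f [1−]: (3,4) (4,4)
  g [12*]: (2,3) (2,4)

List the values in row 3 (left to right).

The only place for 3 in row 1 is (1,1).
Cage d needs two cells with difference 2; hence (2,1) = 1.
Cage e has product 24; hence (4,2) = 3.
Row 4 already has 3, leaving (4,3) = 1.
Column 3 already has 1, which forces (3,3) = 3.
Row 3 now contains 3, leaving (3,4) = 1.
Cage a needs product 8, which forces (1,2) = 1.
Column 3 already has 3, leaving (2,3) = 4.
Cage g's pair has product 12, leaving (2,4) = 3.
Cage f needs two cells with difference 1, so (4,4) = 2.
Column 3 already has 4, which forces (1,3) = 2.
Column 4 already has 2; hence (1,4) = 4.
Row 2 now contains 4, so (2,2) = 2.
Cage e has product 24, leaving (3,1) = 2.
The two cells of cage b must have sum 6, leaving (3,2) = 4.
2 is placed in row 4; hence (4,1) = 4.
Completed grid: 3 1 2 4 / 1 2 4 3 / 2 4 3 1 / 4 3 1 2.

2 4 3 1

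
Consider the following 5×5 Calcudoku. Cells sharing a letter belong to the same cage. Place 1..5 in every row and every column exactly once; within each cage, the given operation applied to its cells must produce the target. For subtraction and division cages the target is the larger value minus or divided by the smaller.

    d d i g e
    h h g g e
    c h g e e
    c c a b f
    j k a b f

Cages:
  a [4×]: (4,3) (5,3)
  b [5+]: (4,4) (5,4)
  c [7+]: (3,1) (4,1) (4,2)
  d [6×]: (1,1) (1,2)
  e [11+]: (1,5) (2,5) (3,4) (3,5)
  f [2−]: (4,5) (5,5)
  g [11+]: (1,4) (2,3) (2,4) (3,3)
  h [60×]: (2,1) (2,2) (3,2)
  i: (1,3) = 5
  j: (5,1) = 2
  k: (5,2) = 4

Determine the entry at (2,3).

2

Cage i is given, so (1,3) = 5.
Cage j is a single given cell; hence (5,1) = 2.
Cage k is given, so (5,2) = 4.
Row 5 already has 4, which forces (5,3) = 1.
Row 5 now contains 1, which forces (5,4) = 3.
Row 5 now contains 3; hence (5,5) = 5.
Column 1 now contains 2, which forces (1,1) = 3.
Cage d needs two cells with product 6; hence (1,2) = 2.
Cage h needs product 60, which forces (2,1) = 4.
Column 1 now contains 4, which forces (3,1) = 1.
1 is placed in column 1; hence (4,1) = 5.
Column 3 already has 1; hence (4,3) = 4.
Cage b's pair has sum 5, leaving (4,4) = 2.
Cage f's pair has difference 2, which forces (4,5) = 3.
The 4 cells of cage g must have sum 11; hence (1,4) = 1.
Cage e needs sum 11, which forces (1,5) = 4.
The 4 cells of cage g must have sum 11, leaving (2,4) = 5.
The 4 cells of cage e must have sum 11, so (2,5) = 1.
Cage e has sum 11, so (3,4) = 4.
The 4 cells of cage e must have sum 11, which forces (3,5) = 2.
Row 4 already has 3, leaving (4,2) = 1.
Row 2 already has 5; hence (2,2) = 3.
Cage g has sum 11, so (2,3) = 2.
Cage h has product 60, leaving (3,2) = 5.
Row 3 already has 2, so (3,3) = 3.
Filled in: 3 2 5 1 4 / 4 3 2 5 1 / 1 5 3 4 2 / 5 1 4 2 3 / 2 4 1 3 5.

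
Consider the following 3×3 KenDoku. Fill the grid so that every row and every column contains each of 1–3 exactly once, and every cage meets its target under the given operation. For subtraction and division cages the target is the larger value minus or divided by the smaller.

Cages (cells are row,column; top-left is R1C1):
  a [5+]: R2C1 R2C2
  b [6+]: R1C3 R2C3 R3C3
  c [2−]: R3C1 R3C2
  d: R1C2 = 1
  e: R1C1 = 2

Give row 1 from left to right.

2 1 3

E is a freebie, leaving R1C1 = 2.
Cage d is given; hence R1C2 = 1.
1 is placed in row 1, so R1C3 = 3.
2 is placed in column 1, leaving R2C1 = 3.
Row 2 now contains 3, so R2C2 = 2.
2 is placed in row 2; hence R2C3 = 1.
Column 1 now contains 3, so R3C1 = 1.
1 is placed in column 2, which forces R3C2 = 3.
1 is placed in column 3; hence R3C3 = 2.
Completed grid: 2 1 3 / 3 2 1 / 1 3 2.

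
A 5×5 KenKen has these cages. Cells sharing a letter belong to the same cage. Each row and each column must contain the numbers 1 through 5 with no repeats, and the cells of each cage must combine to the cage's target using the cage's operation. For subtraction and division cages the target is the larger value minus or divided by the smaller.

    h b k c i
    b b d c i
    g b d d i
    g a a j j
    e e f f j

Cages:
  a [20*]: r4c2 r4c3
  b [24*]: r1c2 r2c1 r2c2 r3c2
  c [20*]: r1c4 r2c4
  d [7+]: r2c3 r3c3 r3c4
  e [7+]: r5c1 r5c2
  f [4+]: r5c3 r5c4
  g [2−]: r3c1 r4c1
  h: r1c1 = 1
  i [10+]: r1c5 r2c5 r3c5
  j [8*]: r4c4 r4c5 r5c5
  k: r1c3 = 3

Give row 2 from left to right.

Cage h is given; hence r1c1 = 1.
Cage k is a single given cell, so r1c3 = 3.
Column 3 now contains 3, so r5c3 = 1.
1 is placed in row 5, which forces r5c4 = 3.
The 3 cells of cage d must have sum 7, which forces r3c4 = 1.
Cage b has product 24, leaving r2c2 = 1.
Cage j has product 8, so r4c5 = 1.
In row 4, 3 can only go at r4c1, so r4c1 = 3.
The two cells of cage g must have difference 2, so r3c1 = 5.
Cage b has product 24, leaving r3c2 = 3.
Row 3 now contains 3; hence r3c5 = 2.
Column 1 already has 5, leaving r5c1 = 2.
2 is placed in row 5, so r5c2 = 5.
2 is placed in column 5, which forces r5c5 = 4.
Cage b has product 24, which forces r1c2 = 2.
2 is placed in column 5, which forces r1c5 = 5.
Column 1 already has 2, leaving r2c1 = 4.
Cage d needs sum 7, so r2c3 = 2.
Row 2 now contains 4, so r2c4 = 5.
Cage i needs sum 10, so r2c5 = 3.
2 is placed in row 3; hence r3c3 = 4.
Column 2 now contains 5; hence r4c2 = 4.
Cage a's pair has product 20, leaving r4c3 = 5.
The 3 cells of cage j must have product 8, which forces r4c4 = 2.
Row 1 now contains 5, so r1c4 = 4.
The full grid is 1 2 3 4 5 / 4 1 2 5 3 / 5 3 4 1 2 / 3 4 5 2 1 / 2 5 1 3 4.

4 1 2 5 3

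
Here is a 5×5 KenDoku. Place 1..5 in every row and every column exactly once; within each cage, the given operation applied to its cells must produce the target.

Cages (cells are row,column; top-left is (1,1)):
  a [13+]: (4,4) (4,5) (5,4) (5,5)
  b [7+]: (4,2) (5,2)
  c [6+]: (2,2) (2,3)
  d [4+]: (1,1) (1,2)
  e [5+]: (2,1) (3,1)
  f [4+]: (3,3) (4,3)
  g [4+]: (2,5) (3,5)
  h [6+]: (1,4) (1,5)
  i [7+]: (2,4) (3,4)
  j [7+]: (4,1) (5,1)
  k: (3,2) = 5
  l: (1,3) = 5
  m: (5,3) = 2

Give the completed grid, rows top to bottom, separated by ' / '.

Cage l is given, so (1,3) = 5.
Cage k is a single given cell; hence (3,2) = 5.
M is a freebie, which forces (5,3) = 2.
Cage c needs two cells with sum 6; hence (2,2) = 2.
Cage c's pair has sum 6, which forces (2,3) = 4.
Row 2 needs a 5, and only (2,4) is open for it.
Cage i's pair has sum 7; hence (3,4) = 2.
2 is placed in column 4, leaving (1,4) = 4.
Cage h needs two cells with sum 6, which forces (1,5) = 2.
Cage e needs two cells with sum 5, which forces (2,1) = 1.
1 is placed in row 2, so (2,5) = 3.
Row 3 now contains 2; hence (3,1) = 4.
Column 5 now contains 3; hence (3,5) = 1.
1 is placed in column 1, so (1,1) = 3.
Cage d's pair has sum 4, leaving (1,2) = 1.
Row 3 now contains 1; hence (3,3) = 3.
The two cells of cage j must have sum 7, which forces (4,1) = 2.
Cage f needs two cells with sum 4, so (4,3) = 1.
Row 4 already has 1, so (4,4) = 3.
The two cells of cage j must have sum 7, which forces (5,1) = 5.
Column 4 now contains 3, which forces (5,4) = 1.
Row 5 now contains 5; hence (5,5) = 4.
Row 4 now contains 3, which forces (4,2) = 4.
4 is placed in column 5, so (4,5) = 5.
Row 5 already has 4; hence (5,2) = 3.

3 1 5 4 2 / 1 2 4 5 3 / 4 5 3 2 1 / 2 4 1 3 5 / 5 3 2 1 4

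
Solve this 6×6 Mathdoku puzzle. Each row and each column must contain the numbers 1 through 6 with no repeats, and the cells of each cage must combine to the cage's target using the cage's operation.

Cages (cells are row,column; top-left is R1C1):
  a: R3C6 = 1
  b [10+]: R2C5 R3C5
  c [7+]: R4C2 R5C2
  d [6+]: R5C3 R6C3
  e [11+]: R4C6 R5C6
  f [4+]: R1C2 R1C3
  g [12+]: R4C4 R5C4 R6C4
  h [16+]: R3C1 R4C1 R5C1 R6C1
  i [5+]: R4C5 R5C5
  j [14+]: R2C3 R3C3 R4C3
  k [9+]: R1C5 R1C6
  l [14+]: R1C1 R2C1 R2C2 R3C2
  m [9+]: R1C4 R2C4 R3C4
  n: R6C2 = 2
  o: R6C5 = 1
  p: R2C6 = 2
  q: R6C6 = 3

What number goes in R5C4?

4

Cage p is given, so R2C6 = 2.
Cage a is given; hence R3C6 = 1.
Cage n is a single given cell; hence R6C2 = 2.
O is a freebie; hence R6C5 = 1.
Q is a freebie; hence R6C6 = 3.
The only place for 2 in column 3 is R5C3.
Cage i's pair has sum 5; hence R4C5 = 2.
2 is placed in row 5, leaving R5C5 = 3.
Cage d's pair has sum 6; hence R6C3 = 4.
Row 4 needs a 4, and only R4C1 is open for it.
Cage h has sum 16, leaving R5C1 = 1.
Row 3 needs a 2, and only R3C4 is open for it.
Row 1 needs a 2, and only R1C1 is open for it.
Row 1 needs a 6, and only R1C4 is open for it.
The 3 cells of cage m must have sum 9, so R2C4 = 1.
The 3 cells of cage g must have sum 12, so R4C4 = 3.
The 3 cells of cage g must have sum 12, which forces R5C4 = 4.
6 is placed in column 4, so R6C4 = 5.
The 4 cells of cage h must have sum 16, so R3C1 = 5.
Row 4 already has 3; hence R4C2 = 1.
Row 5 already has 4, leaving R5C2 = 6.
Row 5 now contains 6; hence R5C6 = 5.
Row 6 already has 5, which forces R6C1 = 6.
Column 2 now contains 1; hence R1C2 = 3.
Cage f needs two cells with sum 4, leaving R1C3 = 1.
Cage k needs two cells with sum 9, leaving R1C5 = 5.
5 is placed in column 6, so R1C6 = 4.
Column 1 already has 5, which forces R2C1 = 3.
Cage l has sum 14, which forces R2C2 = 5.
Row 2 already has 5, leaving R2C3 = 6.
Row 2 already has 6; hence R2C5 = 4.
The 4 cells of cage l must have sum 14, so R3C2 = 4.
6 is placed in column 3; hence R3C3 = 3.
Column 5 now contains 4; hence R3C5 = 6.
6 is placed in column 3; hence R4C3 = 5.
5 is placed in column 6; hence R4C6 = 6.
The full grid is 2 3 1 6 5 4 / 3 5 6 1 4 2 / 5 4 3 2 6 1 / 4 1 5 3 2 6 / 1 6 2 4 3 5 / 6 2 4 5 1 3.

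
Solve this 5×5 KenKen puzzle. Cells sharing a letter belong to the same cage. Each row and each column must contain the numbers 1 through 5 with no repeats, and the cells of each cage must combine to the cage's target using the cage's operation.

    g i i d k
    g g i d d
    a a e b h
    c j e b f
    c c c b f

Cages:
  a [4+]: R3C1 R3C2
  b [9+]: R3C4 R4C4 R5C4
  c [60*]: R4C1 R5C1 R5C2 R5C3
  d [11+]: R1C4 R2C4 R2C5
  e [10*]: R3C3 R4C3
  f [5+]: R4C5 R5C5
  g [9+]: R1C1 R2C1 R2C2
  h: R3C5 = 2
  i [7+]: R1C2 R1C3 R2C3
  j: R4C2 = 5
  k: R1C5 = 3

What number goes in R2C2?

Cage k is given, leaving R1C5 = 3.
H is a freebie, so R3C5 = 2.
Cage j is a single given cell; hence R4C2 = 5.
5 is placed in row 4, leaving R4C3 = 2.
Row 3 already has 2; hence R3C3 = 5.
The 3 cells of cage i must have sum 7; hence R1C2 = 2.
Cage c needs product 60, leaving R5C1 = 5.
Row 5 now contains 5, so R5C4 = 2.
Cage g has sum 9, so R1C1 = 4.
Row 1 now contains 4, so R1C3 = 1.
Row 1 now contains 4, which forces R1C4 = 5.
Column 3 already has 1, leaving R2C3 = 4.
Row 2 already has 4, so R2C5 = 5.
Column 3 already has 4, which forces R5C3 = 3.
Cage g needs sum 9, so R2C1 = 2.
Row 2 already has 4, which forces R2C2 = 3.
The 3 cells of cage d must have sum 11, so R2C4 = 1.
Column 2 now contains 3; hence R3C2 = 1.
The 4 cells of cage c must have product 60; hence R4C1 = 1.
Row 4 already has 1, so R4C5 = 4.
The 4 cells of cage c must have product 60; hence R5C2 = 4.
Column 5 now contains 4, leaving R5C5 = 1.
1 is placed in row 3, leaving R3C1 = 3.
The 3 cells of cage b must have sum 9, which forces R3C4 = 4.
Row 4 already has 4, so R4C4 = 3.
Completed grid: 4 2 1 5 3 / 2 3 4 1 5 / 3 1 5 4 2 / 1 5 2 3 4 / 5 4 3 2 1.

3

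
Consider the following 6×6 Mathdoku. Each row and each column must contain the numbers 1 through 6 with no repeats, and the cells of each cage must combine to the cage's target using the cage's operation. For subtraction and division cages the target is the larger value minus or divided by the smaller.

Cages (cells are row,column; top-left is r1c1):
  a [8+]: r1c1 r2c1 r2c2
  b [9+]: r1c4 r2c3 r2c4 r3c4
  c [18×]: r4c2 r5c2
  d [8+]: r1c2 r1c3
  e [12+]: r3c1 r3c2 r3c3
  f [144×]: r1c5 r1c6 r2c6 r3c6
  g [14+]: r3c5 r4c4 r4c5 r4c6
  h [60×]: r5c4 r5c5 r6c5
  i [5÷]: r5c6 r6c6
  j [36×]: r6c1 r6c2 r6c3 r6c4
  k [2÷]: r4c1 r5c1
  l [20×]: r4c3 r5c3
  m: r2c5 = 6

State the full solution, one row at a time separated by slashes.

1 5 3 4 2 6 / 5 2 1 3 6 4 / 6 4 2 1 5 3 / 4 3 5 6 1 2 / 2 6 4 5 3 1 / 3 1 6 2 4 5

Cage m is a single given cell; hence r2c5 = 6.
In row 6, 4 can only go at r6c5, so r6c5 = 4.
Row 5 needs a 2, and only r5c1 is open for it.
Row 5 needs a 1, and only r5c6 is open for it.
1 is placed in column 6; hence r6c6 = 5.
In row 5, 4 can only go at r5c3, so r5c3 = 4.
Column 3 now contains 4, so r4c3 = 5.
In row 5, 6 can only go at r5c2, so r5c2 = 6.
Column 2 already has 6, which forces r4c2 = 3.
In column 5, 1 can only go at r4c5, so r4c5 = 1.
Row 4 already has 1, which forces r4c1 = 4.
Cage g has sum 14; hence r3c5 = 5.
Column 5 already has 5, so r5c5 = 3.
Column 5 now contains 3, which forces r1c5 = 2.
Cage e needs sum 12, leaving r3c1 = 6.
Cage e has sum 12; hence r3c2 = 4.
Cage e needs sum 12, which forces r3c3 = 2.
Row 3 already has 4, which forces r3c6 = 3.
Row 5 already has 3, leaving r5c4 = 5.
Row 1 now contains 2; hence r1c2 = 5.
Cage d's pair has sum 8, so r1c3 = 3.
Row 1 already has 3, leaving r1c4 = 4.
The 4 cells of cage f must have product 144, leaving r1c6 = 6.
4 is placed in column 2, which forces r2c2 = 2.
Column 3 already has 3, leaving r2c3 = 1.
2 is placed in row 2; hence r2c4 = 3.
3 is placed in column 6, leaving r2c6 = 4.
Row 3 now contains 3; hence r3c4 = 1.
Column 6 already has 6, which forces r4c6 = 2.
2 is placed in column 2, so r6c2 = 1.
Column 3 already has 1, leaving r6c3 = 6.
Row 6 already has 6; hence r6c4 = 2.
5 is placed in row 1, leaving r1c1 = 1.
Row 2 already has 1, leaving r2c1 = 5.
Row 4 now contains 2, which forces r4c4 = 6.
Row 6 now contains 1, which forces r6c1 = 3.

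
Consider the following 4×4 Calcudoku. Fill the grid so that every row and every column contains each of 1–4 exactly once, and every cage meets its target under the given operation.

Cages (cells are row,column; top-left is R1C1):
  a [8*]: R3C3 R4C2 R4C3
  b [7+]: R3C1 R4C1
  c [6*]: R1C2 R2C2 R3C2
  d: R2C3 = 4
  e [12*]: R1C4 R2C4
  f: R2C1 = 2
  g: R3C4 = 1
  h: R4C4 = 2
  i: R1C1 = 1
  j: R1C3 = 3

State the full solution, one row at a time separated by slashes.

I is a freebie, leaving R1C1 = 1.
Cage j is given; hence R1C3 = 3.
3 is placed in row 1, which forces R1C4 = 4.
F is a freebie, leaving R2C1 = 2.
Cage d is a single given cell, so R2C3 = 4.
4 is placed in column 4, which forces R2C4 = 3.
Cage g is given, which forces R3C4 = 1.
Cage h is given, which forces R4C4 = 2.
3 is placed in row 1, which forces R1C2 = 2.
3 is placed in row 2, which forces R2C2 = 1.
Cage c has product 6, which forces R3C2 = 3.
Row 3 already has 1, leaving R3C3 = 2.
Cage a needs product 8, so R4C2 = 4.
Row 4 now contains 2, so R4C3 = 1.
3 is placed in row 3, which forces R3C1 = 4.
Row 4 now contains 4; hence R4C1 = 3.

1 2 3 4 / 2 1 4 3 / 4 3 2 1 / 3 4 1 2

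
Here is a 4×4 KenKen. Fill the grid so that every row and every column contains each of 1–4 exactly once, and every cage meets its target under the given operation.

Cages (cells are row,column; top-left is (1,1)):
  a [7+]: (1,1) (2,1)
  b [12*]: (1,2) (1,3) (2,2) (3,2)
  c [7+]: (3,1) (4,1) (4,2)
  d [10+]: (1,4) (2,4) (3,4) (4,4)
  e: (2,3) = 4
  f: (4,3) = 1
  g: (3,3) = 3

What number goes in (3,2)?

2

E is a freebie; hence (2,3) = 4.
Cage g is given, so (3,3) = 3.
Cage f is a single given cell, which forces (4,3) = 1.
The two cells of cage a must have sum 7; hence (1,1) = 4.
Column 3 already has 1; hence (1,3) = 2.
4 is placed in row 2, which forces (2,1) = 3.
Column 1 now contains 3; hence (4,1) = 2.
Row 4 already has 2, which forces (4,2) = 4.
Row 4 now contains 4; hence (4,4) = 3.
Cage b needs product 12; hence (1,2) = 3.
Column 4 already has 3; hence (1,4) = 1.
The 4 cells of cage d must have sum 10, so (2,4) = 2.
Column 1 already has 2, which forces (3,1) = 1.
Row 3 now contains 1; hence (3,2) = 2.
Cage d has sum 10, leaving (3,4) = 4.
2 is placed in row 2; hence (2,2) = 1.
Completed grid: 4 3 2 1 / 3 1 4 2 / 1 2 3 4 / 2 4 1 3.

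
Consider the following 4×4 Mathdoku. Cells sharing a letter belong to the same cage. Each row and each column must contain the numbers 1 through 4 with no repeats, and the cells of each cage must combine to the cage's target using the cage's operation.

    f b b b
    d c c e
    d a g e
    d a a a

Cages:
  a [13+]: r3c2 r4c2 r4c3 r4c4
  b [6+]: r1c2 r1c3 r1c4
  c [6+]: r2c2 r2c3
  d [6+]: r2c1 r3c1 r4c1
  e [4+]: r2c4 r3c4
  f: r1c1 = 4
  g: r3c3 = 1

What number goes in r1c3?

Cage f is a single given cell, leaving r1c1 = 4.
Cage a has sum 13; hence r3c2 = 4.
G is a freebie; hence r3c3 = 1.
1 is placed in row 3, leaving r3c4 = 3.
Column 2 now contains 4; hence r2c2 = 2.
Cage c's pair has sum 6, which forces r2c3 = 4.
Column 4 now contains 3; hence r2c4 = 1.
Row 3 already has 3; hence r3c1 = 2.
2 is placed in column 2, which forces r4c2 = 3.
Row 4 already has 3, leaving r4c3 = 2.
2 is placed in row 4, which forces r4c4 = 4.
3 is placed in column 2, which forces r1c2 = 1.
Column 3 now contains 2, leaving r1c3 = 3.
1 is placed in column 4, which forces r1c4 = 2.
Row 2 now contains 1, which forces r2c1 = 3.
Row 4 already has 3, leaving r4c1 = 1.
Filled in: 4 1 3 2 / 3 2 4 1 / 2 4 1 3 / 1 3 2 4.

3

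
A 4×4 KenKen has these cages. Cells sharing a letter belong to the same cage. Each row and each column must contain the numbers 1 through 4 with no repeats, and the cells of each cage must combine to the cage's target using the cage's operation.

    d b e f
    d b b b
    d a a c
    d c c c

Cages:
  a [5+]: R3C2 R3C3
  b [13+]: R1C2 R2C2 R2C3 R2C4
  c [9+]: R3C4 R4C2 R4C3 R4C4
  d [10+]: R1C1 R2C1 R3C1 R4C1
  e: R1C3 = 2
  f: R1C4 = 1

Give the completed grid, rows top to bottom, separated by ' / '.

3 4 2 1 / 1 2 3 4 / 2 1 4 3 / 4 3 1 2

Cage b has sum 13, so R1C2 = 4.
Cage e is given; hence R1C3 = 2.
F is a freebie, leaving R1C4 = 1.
Row 1 now contains 1, so R1C1 = 3.
Row 2 needs a 1, and only R2C1 is open for it.
In row 3, 1 can only go at R3C2, so R3C2 = 1.
The two cells of cage a must have sum 5, so R3C3 = 4.
The 4 cells of cage c must have sum 9, so R4C3 = 1.
The 4 cells of cage b must have sum 13; hence R2C2 = 2.
4 is placed in column 3, which forces R2C3 = 3.
Cage b has sum 13, so R2C4 = 4.
4 is placed in row 3, leaving R3C1 = 2.
Row 3 now contains 2, leaving R3C4 = 3.
Cage d needs sum 10, so R4C1 = 4.
Column 2 already has 2, so R4C2 = 3.
Column 4 already has 4, leaving R4C4 = 2.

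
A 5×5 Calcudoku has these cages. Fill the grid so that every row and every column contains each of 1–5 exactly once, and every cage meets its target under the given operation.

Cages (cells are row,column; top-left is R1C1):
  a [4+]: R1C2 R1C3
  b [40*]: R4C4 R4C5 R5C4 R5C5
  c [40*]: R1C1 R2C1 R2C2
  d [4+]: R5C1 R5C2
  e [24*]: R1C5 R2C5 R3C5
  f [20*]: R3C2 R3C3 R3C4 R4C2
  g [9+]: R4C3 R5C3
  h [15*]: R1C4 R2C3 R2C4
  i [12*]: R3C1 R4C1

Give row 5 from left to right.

Row 4 needs a 3, and only R4C1 is open for it.
3 is placed in column 1, so R3C1 = 4.
3 is placed in column 1, so R5C1 = 1.
Cage d's pair has sum 4, which forces R5C2 = 3.
Column 2 already has 3, so R1C2 = 1.
Cage a's pair has sum 4, leaving R1C3 = 3.
Row 1 already has 3, which forces R1C4 = 5.
Cage c needs product 40, which forces R2C2 = 4.
1 is placed in column 2, which forces R3C2 = 5.
Cage f needs product 20; hence R4C2 = 2.
Row 1 already has 5, leaving R1C1 = 2.
Cage e needs product 24, leaving R1C5 = 4.
Cage c needs product 40; hence R2C1 = 5.
Cage h needs product 15; hence R2C3 = 1.
Cage h has product 15; hence R2C4 = 3.
Row 2 now contains 3; hence R2C5 = 2.
1 is placed in column 3, leaving R3C3 = 2.
Row 3 now contains 2, which forces R3C4 = 1.
Column 5 now contains 2, which forces R3C5 = 3.
1 is placed in column 4, which forces R4C4 = 4.
Column 4 already has 4, so R5C4 = 2.
Column 5 now contains 2, which forces R5C5 = 5.
Row 4 now contains 4; hence R4C3 = 5.
Column 5 already has 5; hence R4C5 = 1.
5 is placed in row 5, so R5C3 = 4.
Filled in: 2 1 3 5 4 / 5 4 1 3 2 / 4 5 2 1 3 / 3 2 5 4 1 / 1 3 4 2 5.

1 3 4 2 5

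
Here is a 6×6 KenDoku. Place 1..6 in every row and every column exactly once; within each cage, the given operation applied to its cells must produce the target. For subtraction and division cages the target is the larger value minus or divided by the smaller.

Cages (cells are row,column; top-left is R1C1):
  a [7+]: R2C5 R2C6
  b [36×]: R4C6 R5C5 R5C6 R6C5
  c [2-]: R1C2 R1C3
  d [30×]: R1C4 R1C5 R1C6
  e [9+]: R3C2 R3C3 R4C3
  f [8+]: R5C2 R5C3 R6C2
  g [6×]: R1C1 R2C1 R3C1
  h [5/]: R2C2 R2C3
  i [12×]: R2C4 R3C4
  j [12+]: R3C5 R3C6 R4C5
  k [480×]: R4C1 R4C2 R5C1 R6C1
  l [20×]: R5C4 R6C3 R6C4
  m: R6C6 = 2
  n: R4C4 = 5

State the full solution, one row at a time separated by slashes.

1 6 4 3 2 5 / 2 5 1 6 4 3 / 3 1 6 2 5 4 / 6 4 2 5 3 1 / 5 2 3 4 1 6 / 4 3 5 1 6 2

The 4 cells of cage k must have product 480, so R4C2 = 4.
N is a freebie, leaving R4C4 = 5.
Cage m is given, which forces R6C6 = 2.
Row 4 now contains 5, which forces R4C1 = 6.
Cage l needs product 20, so R6C3 = 5.
Cage h needs two cells with quotient 5, so R2C2 = 5.
Column 3 already has 5, leaving R2C3 = 1.
Cage k needs product 480; hence R5C1 = 5.
Row 6 already has 5, which forces R6C1 = 4.
Row 6 already has 4, so R6C4 = 1.
Column 4 already has 1, which forces R5C4 = 4.
1 is placed in row 6, which forces R6C2 = 3.
Row 6 already has 3, leaving R6C5 = 6.
The 3 cells of cage f must have sum 8, which forces R5C2 = 2.
Row 5 already has 4, so R5C3 = 3.
Row 5 already has 2, which forces R5C5 = 1.
Row 5 already has 1; hence R5C6 = 6.
The two cells of cage c must have difference 2, so R1C2 = 6.
Column 3 now contains 3, leaving R1C3 = 4.
2 is placed in column 2, which forces R3C2 = 1.
The 3 cells of cage e must have sum 9, so R3C3 = 6.
Row 3 now contains 6, so R3C4 = 2.
Column 3 now contains 3, which forces R4C3 = 2.
The 3 cells of cage j must have sum 12, which forces R4C5 = 3.
The 4 cells of cage b must have product 36, leaving R4C6 = 1.
Cage g needs product 6, so R1C1 = 1.
2 is placed in column 4, leaving R1C4 = 3.
Cage d has product 30; hence R1C5 = 2.
Cage d has product 30, so R1C6 = 5.
Cage g has product 6, so R2C1 = 2.
2 is placed in column 4; hence R2C4 = 6.
Column 5 already has 3; hence R2C5 = 4.
The two cells of cage a must have sum 7, which forces R2C6 = 3.
2 is placed in row 3; hence R3C1 = 3.
Column 5 now contains 4, which forces R3C5 = 5.
Column 6 now contains 5, so R3C6 = 4.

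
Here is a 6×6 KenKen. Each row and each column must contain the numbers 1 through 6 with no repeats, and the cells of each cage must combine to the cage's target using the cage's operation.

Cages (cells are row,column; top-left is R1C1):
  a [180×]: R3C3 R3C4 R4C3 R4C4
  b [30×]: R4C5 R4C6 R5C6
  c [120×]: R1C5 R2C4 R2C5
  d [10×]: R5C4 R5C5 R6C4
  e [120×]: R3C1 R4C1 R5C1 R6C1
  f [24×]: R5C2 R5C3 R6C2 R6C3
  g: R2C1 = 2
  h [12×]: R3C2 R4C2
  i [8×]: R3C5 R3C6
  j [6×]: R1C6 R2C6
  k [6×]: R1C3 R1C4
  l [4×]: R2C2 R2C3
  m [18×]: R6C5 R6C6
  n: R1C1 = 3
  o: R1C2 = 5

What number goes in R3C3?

N is a freebie, leaving R1C1 = 3.
Cage o is a single given cell, so R1C2 = 5.
Cage g is given; hence R2C1 = 2.
Row 1 needs a 2, and only R1C6 is open for it.
Cage j's pair has product 6; hence R2C6 = 3.
The two cells of cage i must have product 8, which forces R3C5 = 2.
2 is placed in column 6, which forces R3C6 = 4.
Column 6 now contains 3, which forces R6C6 = 6.
Cage b has product 30, leaving R4C5 = 6.
Row 6 now contains 6, leaving R6C5 = 3.
Column 5 now contains 6, leaving R1C5 = 4.
Cage c needs product 120, so R2C4 = 6.
Cage c has product 120; hence R2C5 = 5.
5 is placed in column 5, which forces R5C5 = 1.
Row 5 already has 1, leaving R5C6 = 5.
Cage k needs two cells with product 6, so R1C3 = 6.
6 is placed in column 4, so R1C4 = 1.
Column 6 now contains 5; hence R4C6 = 1.
Row 5 already has 5, so R5C4 = 2.
The 3 cells of cage d must have product 10; hence R6C4 = 5.
The 4 cells of cage a must have product 180, which forces R3C3 = 5.
Column 4 now contains 5, which forces R3C4 = 3.
Cage a needs product 180, which forces R4C3 = 3.
Cage a needs product 180, which forces R4C4 = 4.
3 is placed in column 3, which forces R5C3 = 4.
Cage l needs two cells with product 4, which forces R2C2 = 4.
4 is placed in column 3, which forces R2C3 = 1.
Cage e has product 120, leaving R3C1 = 1.
Row 3 already has 3, which forces R3C2 = 6.
4 is placed in row 4, leaving R4C1 = 5.
4 is placed in row 4; hence R4C2 = 2.
4 is placed in row 5, leaving R5C1 = 6.
4 is placed in row 5, leaving R5C2 = 3.
Cage e has product 120, which forces R6C1 = 4.
2 is placed in column 2, which forces R6C2 = 1.
Column 3 now contains 1, so R6C3 = 2.
The full grid is 3 5 6 1 4 2 / 2 4 1 6 5 3 / 1 6 5 3 2 4 / 5 2 3 4 6 1 / 6 3 4 2 1 5 / 4 1 2 5 3 6.

5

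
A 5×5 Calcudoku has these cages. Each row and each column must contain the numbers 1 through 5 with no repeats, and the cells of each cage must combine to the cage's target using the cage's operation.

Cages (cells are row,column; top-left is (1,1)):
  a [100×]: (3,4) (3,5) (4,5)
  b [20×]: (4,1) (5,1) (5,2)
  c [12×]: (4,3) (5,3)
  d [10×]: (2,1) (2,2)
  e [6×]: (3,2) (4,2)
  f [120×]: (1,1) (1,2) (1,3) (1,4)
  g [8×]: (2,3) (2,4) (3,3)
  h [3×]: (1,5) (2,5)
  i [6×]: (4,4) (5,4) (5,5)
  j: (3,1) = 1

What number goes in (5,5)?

2

Cage j is a single given cell, so (3,1) = 1.
The 3 cells of cage a must have product 100, leaving (3,4) = 5.
Cage a needs product 100, which forces (3,5) = 4.
Cage a has product 100, which forces (4,5) = 5.
4 is placed in row 3, so (3,3) = 2.
The 3 cells of cage b must have product 20, so (5,1) = 5.
Column 1 now contains 5, so (2,1) = 2.
The two cells of cage d must have product 10, leaving (2,2) = 5.
Row 3 now contains 2, so (3,2) = 3.
Column 1 now contains 2, which forces (4,1) = 4.
The two cells of cage e must have product 6, which forces (4,2) = 2.
Row 4 already has 4; hence (4,3) = 3.
Row 4 already has 3, leaving (4,4) = 1.
Column 2 now contains 2, so (5,2) = 1.
3 is placed in column 3; hence (5,3) = 4.
Column 1 already has 4, leaving (1,1) = 3.
Column 2 now contains 2, so (1,2) = 4.
Column 3 already has 4, which forces (1,3) = 5.
Cage f needs product 120, so (1,4) = 2.
Row 1 already has 3; hence (1,5) = 1.
Column 3 already has 4; hence (2,3) = 1.
1 is placed in column 4, so (2,4) = 4.
1 is placed in column 5, leaving (2,5) = 3.
Column 4 now contains 2, leaving (5,4) = 3.
Column 5 now contains 3, leaving (5,5) = 2.
The full grid is 3 4 5 2 1 / 2 5 1 4 3 / 1 3 2 5 4 / 4 2 3 1 5 / 5 1 4 3 2.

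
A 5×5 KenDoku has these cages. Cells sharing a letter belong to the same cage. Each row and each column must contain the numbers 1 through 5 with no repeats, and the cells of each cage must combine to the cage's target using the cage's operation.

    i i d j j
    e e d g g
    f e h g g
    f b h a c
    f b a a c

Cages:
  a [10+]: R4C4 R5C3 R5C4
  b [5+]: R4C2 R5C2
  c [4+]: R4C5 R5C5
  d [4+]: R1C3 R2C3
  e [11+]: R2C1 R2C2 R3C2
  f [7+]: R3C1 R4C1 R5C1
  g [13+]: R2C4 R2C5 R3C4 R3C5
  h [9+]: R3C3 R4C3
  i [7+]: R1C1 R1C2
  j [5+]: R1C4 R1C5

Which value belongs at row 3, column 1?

1

Column 3 needs a 2, and only R5C3 is open for it.
In row 5, 5 can only go at R5C4, so R5C4 = 5.
Column 4 now contains 5; hence R4C4 = 3.
Row 4 now contains 3, so R4C5 = 1.
Column 5 now contains 1, leaving R5C5 = 3.
Cage j's pair has sum 5, leaving R1C4 = 1.
Cage j's pair has sum 5, leaving R1C5 = 4.
Cage b needs two cells with sum 5, so R4C2 = 4.
Row 4 already has 4, leaving R4C3 = 5.
Cage b's pair has sum 5, which forces R5C2 = 1.
Row 1 already has 1, so R1C3 = 3.
The two cells of cage d must have sum 4, which forces R2C3 = 1.
Cage f has sum 7, which forces R3C1 = 1.
5 is placed in column 3, so R3C3 = 4.
Row 3 now contains 4, which forces R3C4 = 2.
Row 3 already has 2, which forces R3C5 = 5.
Row 4 already has 4; hence R4C1 = 2.
Row 5 now contains 1, leaving R5C1 = 4.
Column 1 already has 2, so R1C1 = 5.
Cage i's pair has sum 7, so R1C2 = 2.
Column 1 now contains 4, which forces R2C1 = 3.
The 3 cells of cage e must have sum 11, leaving R2C2 = 5.
2 is placed in column 4; hence R2C4 = 4.
Column 5 already has 5, leaving R2C5 = 2.
Row 3 already has 5, so R3C2 = 3.
Completed grid: 5 2 3 1 4 / 3 5 1 4 2 / 1 3 4 2 5 / 2 4 5 3 1 / 4 1 2 5 3.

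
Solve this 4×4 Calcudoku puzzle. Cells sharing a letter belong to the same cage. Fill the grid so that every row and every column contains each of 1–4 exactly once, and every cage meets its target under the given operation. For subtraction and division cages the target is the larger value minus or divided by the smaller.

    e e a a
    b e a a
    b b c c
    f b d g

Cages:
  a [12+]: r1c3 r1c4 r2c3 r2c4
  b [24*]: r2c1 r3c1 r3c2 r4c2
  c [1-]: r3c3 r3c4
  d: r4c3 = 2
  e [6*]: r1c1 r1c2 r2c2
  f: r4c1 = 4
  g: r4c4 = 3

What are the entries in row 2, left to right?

F is a freebie; hence r4c1 = 4.
D is a freebie, leaving r4c3 = 2.
Cage g is given, leaving r4c4 = 3.
Cage b needs product 24; hence r3c2 = 4.
Row 3 now contains 4, leaving r3c4 = 2.
Row 4 already has 3, which forces r4c2 = 1.
Cage e needs product 6; hence r1c1 = 1.
Row 1 already has 1, which forces r1c4 = 4.
Cage b needs product 24; hence r2c1 = 2.
Row 2 now contains 2, which forces r2c2 = 3.
Row 2 now contains 3, which forces r2c3 = 4.
Column 4 now contains 4; hence r2c4 = 1.
Row 3 now contains 2; hence r3c1 = 3.
3 is placed in row 3, leaving r3c3 = 1.
Column 2 now contains 3; hence r1c2 = 2.
4 is placed in row 1, so r1c3 = 3.
Filled in: 1 2 3 4 / 2 3 4 1 / 3 4 1 2 / 4 1 2 3.

2 3 4 1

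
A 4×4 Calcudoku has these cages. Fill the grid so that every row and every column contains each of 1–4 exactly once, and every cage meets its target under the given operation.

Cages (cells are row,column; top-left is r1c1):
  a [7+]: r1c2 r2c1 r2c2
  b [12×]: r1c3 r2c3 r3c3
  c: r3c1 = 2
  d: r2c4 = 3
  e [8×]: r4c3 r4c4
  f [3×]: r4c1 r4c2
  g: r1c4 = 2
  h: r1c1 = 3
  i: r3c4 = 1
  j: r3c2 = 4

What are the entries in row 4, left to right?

1 3 2 4

Cage h is given, so r1c1 = 3.
Cage g is given, so r1c4 = 2.
Cage d is given, so r2c4 = 3.
Cage c is a single given cell, so r3c1 = 2.
Cage j is a single given cell, so r3c2 = 4.
Cage i is given; hence r3c4 = 1.
3 is placed in column 1; hence r4c1 = 1.
Row 4 already has 1, so r4c2 = 3.
Column 4 now contains 2; hence r4c4 = 4.
4 is placed in column 2; hence r1c2 = 1.
1 is placed in row 1, which forces r1c3 = 4.
1 is placed in column 1, so r2c1 = 4.
Cage a has sum 7, which forces r2c2 = 2.
4 is placed in column 3, which forces r2c3 = 1.
Row 3 now contains 1, which forces r3c3 = 3.
Row 4 already has 4, leaving r4c3 = 2.
Filled in: 3 1 4 2 / 4 2 1 3 / 2 4 3 1 / 1 3 2 4.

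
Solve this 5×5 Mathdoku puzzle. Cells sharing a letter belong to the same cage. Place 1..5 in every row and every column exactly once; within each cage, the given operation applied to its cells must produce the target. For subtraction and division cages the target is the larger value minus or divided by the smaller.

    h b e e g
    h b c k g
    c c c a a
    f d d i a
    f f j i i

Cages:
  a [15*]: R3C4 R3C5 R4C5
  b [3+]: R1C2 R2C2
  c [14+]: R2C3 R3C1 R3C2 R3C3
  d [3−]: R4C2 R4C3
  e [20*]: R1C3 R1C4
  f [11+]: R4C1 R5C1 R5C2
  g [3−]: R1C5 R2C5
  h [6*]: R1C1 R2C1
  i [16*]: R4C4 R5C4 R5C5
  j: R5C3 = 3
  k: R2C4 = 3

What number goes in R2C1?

K is a freebie; hence R2C4 = 3.
Cage j is given, so R5C3 = 3.
The two cells of cage h must have product 6, which forces R1C1 = 3.
Row 2 now contains 3; hence R2C1 = 2.
2 is placed in row 2, leaving R2C2 = 1.
Column 2 now contains 1, which forces R1C2 = 2.
2 is placed in row 1, which forces R1C5 = 1.
Column 2 now contains 2, leaving R5C2 = 5.
The two cells of cage g must have difference 3, leaving R2C5 = 4.
Cage a has product 15, which forces R3C4 = 1.
Cage f has sum 11; hence R4C1 = 5.
Column 2 now contains 5; hence R4C2 = 4.
Cage d needs two cells with difference 3, leaving R4C3 = 1.
Row 4 already has 4, leaving R4C4 = 2.
5 is placed in row 4, leaving R4C5 = 3.
Cage f needs sum 11; hence R5C1 = 1.
Column 4 now contains 1, leaving R5C4 = 4.
Column 5 already has 4, leaving R5C5 = 2.
Cage e needs two cells with product 20; hence R1C3 = 4.
Column 4 already has 4; hence R1C4 = 5.
Row 2 already has 4, so R2C3 = 5.
Column 1 already has 5, which forces R3C1 = 4.
Column 2 now contains 4, which forces R3C2 = 3.
The 4 cells of cage c must have sum 14, so R3C3 = 2.
Column 5 now contains 3; hence R3C5 = 5.
The full grid is 3 2 4 5 1 / 2 1 5 3 4 / 4 3 2 1 5 / 5 4 1 2 3 / 1 5 3 4 2.

2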